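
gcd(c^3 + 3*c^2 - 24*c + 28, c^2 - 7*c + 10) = c - 2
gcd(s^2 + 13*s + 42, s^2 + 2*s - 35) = s + 7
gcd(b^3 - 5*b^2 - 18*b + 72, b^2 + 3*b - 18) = b - 3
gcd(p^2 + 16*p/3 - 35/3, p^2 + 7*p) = p + 7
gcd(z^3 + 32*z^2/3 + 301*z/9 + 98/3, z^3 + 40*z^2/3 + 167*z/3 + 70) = z^2 + 25*z/3 + 14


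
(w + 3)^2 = w^2 + 6*w + 9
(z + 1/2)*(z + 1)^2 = z^3 + 5*z^2/2 + 2*z + 1/2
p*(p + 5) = p^2 + 5*p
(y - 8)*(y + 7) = y^2 - y - 56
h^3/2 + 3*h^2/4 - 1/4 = (h/2 + 1/2)*(h - 1/2)*(h + 1)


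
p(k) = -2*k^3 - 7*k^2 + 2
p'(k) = -6*k^2 - 14*k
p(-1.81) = -9.07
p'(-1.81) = 5.68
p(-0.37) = 1.14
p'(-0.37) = 4.36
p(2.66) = -85.17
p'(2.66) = -79.69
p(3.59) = -180.75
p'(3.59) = -127.59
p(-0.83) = -1.68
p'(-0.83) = 7.49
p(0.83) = -3.97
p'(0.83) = -15.75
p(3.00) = -115.00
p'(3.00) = -96.00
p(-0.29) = 1.46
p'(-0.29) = 3.56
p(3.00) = -115.00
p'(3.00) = -96.00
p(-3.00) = -7.00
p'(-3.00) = -12.00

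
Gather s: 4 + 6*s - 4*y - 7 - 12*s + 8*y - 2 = -6*s + 4*y - 5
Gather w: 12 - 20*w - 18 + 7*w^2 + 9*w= 7*w^2 - 11*w - 6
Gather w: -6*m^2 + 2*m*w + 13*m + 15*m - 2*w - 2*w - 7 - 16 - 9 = -6*m^2 + 28*m + w*(2*m - 4) - 32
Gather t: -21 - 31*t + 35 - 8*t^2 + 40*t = -8*t^2 + 9*t + 14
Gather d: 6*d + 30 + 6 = 6*d + 36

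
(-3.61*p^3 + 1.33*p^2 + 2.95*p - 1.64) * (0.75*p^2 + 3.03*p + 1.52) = -2.7075*p^5 - 9.9408*p^4 + 0.7552*p^3 + 9.7301*p^2 - 0.485199999999999*p - 2.4928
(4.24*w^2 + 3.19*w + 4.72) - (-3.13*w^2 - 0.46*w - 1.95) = 7.37*w^2 + 3.65*w + 6.67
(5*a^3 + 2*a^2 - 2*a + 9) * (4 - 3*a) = -15*a^4 + 14*a^3 + 14*a^2 - 35*a + 36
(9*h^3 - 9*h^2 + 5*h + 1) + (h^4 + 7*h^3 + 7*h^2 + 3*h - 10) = h^4 + 16*h^3 - 2*h^2 + 8*h - 9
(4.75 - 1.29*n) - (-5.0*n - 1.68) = 3.71*n + 6.43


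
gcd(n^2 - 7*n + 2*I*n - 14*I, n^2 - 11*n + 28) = n - 7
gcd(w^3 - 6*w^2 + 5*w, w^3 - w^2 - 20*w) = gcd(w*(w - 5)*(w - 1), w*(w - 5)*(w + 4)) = w^2 - 5*w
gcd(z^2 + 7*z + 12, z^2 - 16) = z + 4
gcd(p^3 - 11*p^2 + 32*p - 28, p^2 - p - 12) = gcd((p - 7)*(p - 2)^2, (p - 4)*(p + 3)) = 1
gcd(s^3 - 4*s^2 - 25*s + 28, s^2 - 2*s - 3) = 1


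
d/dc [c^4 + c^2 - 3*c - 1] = 4*c^3 + 2*c - 3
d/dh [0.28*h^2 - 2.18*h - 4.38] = 0.56*h - 2.18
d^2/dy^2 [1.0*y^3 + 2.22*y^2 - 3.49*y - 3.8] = 6.0*y + 4.44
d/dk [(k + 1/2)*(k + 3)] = 2*k + 7/2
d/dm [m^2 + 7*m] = 2*m + 7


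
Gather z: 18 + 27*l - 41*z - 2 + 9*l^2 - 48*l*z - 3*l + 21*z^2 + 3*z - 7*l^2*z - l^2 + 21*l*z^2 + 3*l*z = 8*l^2 + 24*l + z^2*(21*l + 21) + z*(-7*l^2 - 45*l - 38) + 16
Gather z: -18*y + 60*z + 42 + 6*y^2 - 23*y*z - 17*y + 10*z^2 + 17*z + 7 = 6*y^2 - 35*y + 10*z^2 + z*(77 - 23*y) + 49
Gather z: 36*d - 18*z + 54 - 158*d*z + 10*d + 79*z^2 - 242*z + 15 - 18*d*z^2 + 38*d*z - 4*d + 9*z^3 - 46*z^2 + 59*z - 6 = 42*d + 9*z^3 + z^2*(33 - 18*d) + z*(-120*d - 201) + 63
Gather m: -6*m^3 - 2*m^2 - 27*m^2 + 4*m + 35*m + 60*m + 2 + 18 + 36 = -6*m^3 - 29*m^2 + 99*m + 56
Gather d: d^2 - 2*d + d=d^2 - d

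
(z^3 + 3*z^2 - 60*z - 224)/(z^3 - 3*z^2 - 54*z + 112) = (z + 4)/(z - 2)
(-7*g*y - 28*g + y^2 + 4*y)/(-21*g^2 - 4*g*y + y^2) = (y + 4)/(3*g + y)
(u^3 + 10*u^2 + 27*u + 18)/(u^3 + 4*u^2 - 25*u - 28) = (u^2 + 9*u + 18)/(u^2 + 3*u - 28)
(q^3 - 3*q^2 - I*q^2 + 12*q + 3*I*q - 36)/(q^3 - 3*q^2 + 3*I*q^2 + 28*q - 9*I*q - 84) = (q + 3*I)/(q + 7*I)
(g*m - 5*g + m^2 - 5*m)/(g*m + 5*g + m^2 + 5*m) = (m - 5)/(m + 5)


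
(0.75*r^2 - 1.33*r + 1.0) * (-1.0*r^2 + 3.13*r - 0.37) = -0.75*r^4 + 3.6775*r^3 - 5.4404*r^2 + 3.6221*r - 0.37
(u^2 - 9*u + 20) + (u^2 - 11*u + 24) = 2*u^2 - 20*u + 44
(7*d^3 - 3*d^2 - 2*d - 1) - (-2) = 7*d^3 - 3*d^2 - 2*d + 1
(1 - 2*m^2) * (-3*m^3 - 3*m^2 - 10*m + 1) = 6*m^5 + 6*m^4 + 17*m^3 - 5*m^2 - 10*m + 1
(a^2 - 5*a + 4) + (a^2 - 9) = 2*a^2 - 5*a - 5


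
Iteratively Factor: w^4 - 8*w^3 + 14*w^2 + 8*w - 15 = (w + 1)*(w^3 - 9*w^2 + 23*w - 15) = (w - 3)*(w + 1)*(w^2 - 6*w + 5) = (w - 3)*(w - 1)*(w + 1)*(w - 5)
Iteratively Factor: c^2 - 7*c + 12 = (c - 4)*(c - 3)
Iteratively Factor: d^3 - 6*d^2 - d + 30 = (d - 5)*(d^2 - d - 6) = (d - 5)*(d - 3)*(d + 2)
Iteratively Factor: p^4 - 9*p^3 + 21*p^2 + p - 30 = (p + 1)*(p^3 - 10*p^2 + 31*p - 30) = (p - 5)*(p + 1)*(p^2 - 5*p + 6) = (p - 5)*(p - 3)*(p + 1)*(p - 2)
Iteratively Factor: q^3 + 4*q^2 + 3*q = (q)*(q^2 + 4*q + 3) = q*(q + 3)*(q + 1)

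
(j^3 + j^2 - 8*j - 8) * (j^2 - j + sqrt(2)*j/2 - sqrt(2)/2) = j^5 + sqrt(2)*j^4/2 - 9*j^3 - 9*sqrt(2)*j^2/2 + 8*j + 4*sqrt(2)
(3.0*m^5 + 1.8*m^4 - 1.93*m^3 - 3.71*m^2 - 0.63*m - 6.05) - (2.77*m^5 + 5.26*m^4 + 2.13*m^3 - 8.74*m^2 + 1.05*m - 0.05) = 0.23*m^5 - 3.46*m^4 - 4.06*m^3 + 5.03*m^2 - 1.68*m - 6.0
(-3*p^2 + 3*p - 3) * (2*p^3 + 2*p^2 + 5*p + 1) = -6*p^5 - 15*p^3 + 6*p^2 - 12*p - 3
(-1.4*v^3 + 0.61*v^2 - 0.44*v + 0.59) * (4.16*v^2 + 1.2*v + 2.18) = -5.824*v^5 + 0.8576*v^4 - 4.1504*v^3 + 3.2562*v^2 - 0.2512*v + 1.2862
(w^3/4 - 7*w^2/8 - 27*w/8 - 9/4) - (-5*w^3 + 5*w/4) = 21*w^3/4 - 7*w^2/8 - 37*w/8 - 9/4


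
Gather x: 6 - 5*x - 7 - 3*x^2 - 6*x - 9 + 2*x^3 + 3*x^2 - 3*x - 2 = 2*x^3 - 14*x - 12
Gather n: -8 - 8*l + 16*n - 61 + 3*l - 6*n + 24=-5*l + 10*n - 45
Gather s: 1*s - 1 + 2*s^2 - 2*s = 2*s^2 - s - 1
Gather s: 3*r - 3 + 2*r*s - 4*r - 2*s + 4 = -r + s*(2*r - 2) + 1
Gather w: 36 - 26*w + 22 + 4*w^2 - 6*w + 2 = 4*w^2 - 32*w + 60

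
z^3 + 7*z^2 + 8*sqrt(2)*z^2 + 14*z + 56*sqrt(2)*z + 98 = (z + 7)*(z + sqrt(2))*(z + 7*sqrt(2))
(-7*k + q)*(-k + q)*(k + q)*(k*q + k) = 7*k^4*q + 7*k^4 - k^3*q^2 - k^3*q - 7*k^2*q^3 - 7*k^2*q^2 + k*q^4 + k*q^3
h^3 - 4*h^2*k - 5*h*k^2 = h*(h - 5*k)*(h + k)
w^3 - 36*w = w*(w - 6)*(w + 6)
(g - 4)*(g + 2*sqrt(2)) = g^2 - 4*g + 2*sqrt(2)*g - 8*sqrt(2)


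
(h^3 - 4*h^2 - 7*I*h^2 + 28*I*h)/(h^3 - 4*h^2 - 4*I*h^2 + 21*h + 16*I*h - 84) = h/(h + 3*I)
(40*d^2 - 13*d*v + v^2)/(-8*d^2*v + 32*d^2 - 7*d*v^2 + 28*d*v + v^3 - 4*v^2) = (-5*d + v)/(d*v - 4*d + v^2 - 4*v)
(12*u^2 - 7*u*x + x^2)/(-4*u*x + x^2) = (-3*u + x)/x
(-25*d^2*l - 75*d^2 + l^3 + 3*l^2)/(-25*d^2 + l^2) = l + 3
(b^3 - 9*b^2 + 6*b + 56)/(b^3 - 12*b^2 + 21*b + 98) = (b - 4)/(b - 7)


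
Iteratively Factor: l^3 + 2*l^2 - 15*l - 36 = (l + 3)*(l^2 - l - 12) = (l + 3)^2*(l - 4)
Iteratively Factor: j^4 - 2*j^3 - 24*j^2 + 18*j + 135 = (j - 5)*(j^3 + 3*j^2 - 9*j - 27) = (j - 5)*(j + 3)*(j^2 - 9) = (j - 5)*(j + 3)^2*(j - 3)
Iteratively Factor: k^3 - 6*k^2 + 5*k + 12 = (k - 4)*(k^2 - 2*k - 3) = (k - 4)*(k - 3)*(k + 1)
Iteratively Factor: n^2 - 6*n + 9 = (n - 3)*(n - 3)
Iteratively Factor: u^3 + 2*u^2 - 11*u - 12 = (u - 3)*(u^2 + 5*u + 4) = (u - 3)*(u + 1)*(u + 4)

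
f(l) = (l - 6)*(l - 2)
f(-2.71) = 41.02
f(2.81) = -2.58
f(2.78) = -2.51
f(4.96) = -3.08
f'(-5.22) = -18.44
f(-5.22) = 81.01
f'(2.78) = -2.44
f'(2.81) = -2.38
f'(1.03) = -5.94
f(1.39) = 2.81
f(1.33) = 3.13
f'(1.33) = -5.34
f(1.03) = 4.82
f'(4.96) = 1.92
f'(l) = 2*l - 8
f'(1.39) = -5.22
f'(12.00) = 16.00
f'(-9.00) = -26.00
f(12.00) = 60.00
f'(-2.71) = -13.42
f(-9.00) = 165.00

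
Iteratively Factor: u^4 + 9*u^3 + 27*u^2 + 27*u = (u + 3)*(u^3 + 6*u^2 + 9*u) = u*(u + 3)*(u^2 + 6*u + 9) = u*(u + 3)^2*(u + 3)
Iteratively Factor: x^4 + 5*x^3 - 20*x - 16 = (x - 2)*(x^3 + 7*x^2 + 14*x + 8) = (x - 2)*(x + 1)*(x^2 + 6*x + 8) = (x - 2)*(x + 1)*(x + 2)*(x + 4)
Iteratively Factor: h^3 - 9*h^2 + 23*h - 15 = (h - 5)*(h^2 - 4*h + 3) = (h - 5)*(h - 3)*(h - 1)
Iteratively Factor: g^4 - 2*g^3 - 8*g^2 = (g + 2)*(g^3 - 4*g^2) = g*(g + 2)*(g^2 - 4*g) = g^2*(g + 2)*(g - 4)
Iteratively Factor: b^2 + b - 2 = (b - 1)*(b + 2)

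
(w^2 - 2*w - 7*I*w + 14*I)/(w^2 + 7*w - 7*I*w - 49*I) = (w - 2)/(w + 7)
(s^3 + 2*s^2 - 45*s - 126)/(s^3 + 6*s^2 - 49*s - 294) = (s + 3)/(s + 7)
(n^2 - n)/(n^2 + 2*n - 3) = n/(n + 3)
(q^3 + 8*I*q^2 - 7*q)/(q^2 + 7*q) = (q^2 + 8*I*q - 7)/(q + 7)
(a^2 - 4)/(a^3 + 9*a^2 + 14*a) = (a - 2)/(a*(a + 7))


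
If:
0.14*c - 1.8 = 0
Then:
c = 12.86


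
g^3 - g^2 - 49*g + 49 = (g - 7)*(g - 1)*(g + 7)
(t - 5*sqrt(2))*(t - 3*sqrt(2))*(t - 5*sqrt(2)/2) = t^3 - 21*sqrt(2)*t^2/2 + 70*t - 75*sqrt(2)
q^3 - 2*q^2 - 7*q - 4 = (q - 4)*(q + 1)^2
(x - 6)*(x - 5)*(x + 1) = x^3 - 10*x^2 + 19*x + 30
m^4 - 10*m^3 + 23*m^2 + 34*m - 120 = (m - 5)*(m - 4)*(m - 3)*(m + 2)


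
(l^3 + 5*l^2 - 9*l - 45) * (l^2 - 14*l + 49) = l^5 - 9*l^4 - 30*l^3 + 326*l^2 + 189*l - 2205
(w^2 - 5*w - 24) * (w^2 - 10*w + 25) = w^4 - 15*w^3 + 51*w^2 + 115*w - 600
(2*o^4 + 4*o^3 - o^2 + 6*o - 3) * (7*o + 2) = 14*o^5 + 32*o^4 + o^3 + 40*o^2 - 9*o - 6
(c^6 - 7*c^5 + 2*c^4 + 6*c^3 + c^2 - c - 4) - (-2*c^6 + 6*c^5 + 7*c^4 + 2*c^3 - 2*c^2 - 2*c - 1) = 3*c^6 - 13*c^5 - 5*c^4 + 4*c^3 + 3*c^2 + c - 3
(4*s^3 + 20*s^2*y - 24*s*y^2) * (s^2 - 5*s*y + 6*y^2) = 4*s^5 - 100*s^3*y^2 + 240*s^2*y^3 - 144*s*y^4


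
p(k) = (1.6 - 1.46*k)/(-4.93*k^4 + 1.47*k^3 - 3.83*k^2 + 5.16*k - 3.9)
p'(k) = (1.6 - 1.46*k)*(19.72*k^3 - 4.41*k^2 + 7.66*k - 5.16)/(-4.93*k^4 + 1.47*k^3 - 3.83*k^2 + 5.16*k - 3.9)^2 - 1.46/(-4.93*k^4 + 1.47*k^3 - 3.83*k^2 + 5.16*k - 3.9) = (-21.5934*k^4 + 35.8444*k^3 - 12.6478*k^2 + 12.256*k - 2.562)/(24.3049*k^8 - 14.4942*k^7 + 39.9247*k^6 - 62.1378*k^5 + 68.2933*k^4 - 50.9916*k^3 + 56.4996*k^2 - 40.248*k + 15.21)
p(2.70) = 0.01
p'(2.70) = -0.01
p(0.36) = -0.42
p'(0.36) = 0.23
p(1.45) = 0.02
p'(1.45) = 0.01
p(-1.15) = -0.13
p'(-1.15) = -0.19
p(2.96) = 0.01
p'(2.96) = -0.01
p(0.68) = -0.22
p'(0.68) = 0.87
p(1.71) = 0.02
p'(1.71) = -0.01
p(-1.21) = -0.12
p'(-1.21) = -0.17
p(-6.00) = -0.00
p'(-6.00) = -0.00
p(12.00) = 0.00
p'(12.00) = -0.00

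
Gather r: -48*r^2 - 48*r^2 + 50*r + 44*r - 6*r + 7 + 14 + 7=-96*r^2 + 88*r + 28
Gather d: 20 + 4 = 24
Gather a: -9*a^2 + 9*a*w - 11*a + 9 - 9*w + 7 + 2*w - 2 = -9*a^2 + a*(9*w - 11) - 7*w + 14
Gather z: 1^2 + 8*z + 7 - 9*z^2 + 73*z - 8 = -9*z^2 + 81*z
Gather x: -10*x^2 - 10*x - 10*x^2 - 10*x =-20*x^2 - 20*x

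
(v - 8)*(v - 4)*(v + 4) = v^3 - 8*v^2 - 16*v + 128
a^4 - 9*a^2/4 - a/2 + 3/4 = (a - 3/2)*(a - 1/2)*(a + 1)^2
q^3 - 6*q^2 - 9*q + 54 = (q - 6)*(q - 3)*(q + 3)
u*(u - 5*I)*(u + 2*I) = u^3 - 3*I*u^2 + 10*u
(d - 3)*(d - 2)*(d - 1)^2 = d^4 - 7*d^3 + 17*d^2 - 17*d + 6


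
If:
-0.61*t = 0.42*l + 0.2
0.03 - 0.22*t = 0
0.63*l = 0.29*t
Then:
No Solution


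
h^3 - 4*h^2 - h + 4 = (h - 4)*(h - 1)*(h + 1)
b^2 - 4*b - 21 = (b - 7)*(b + 3)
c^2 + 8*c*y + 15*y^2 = (c + 3*y)*(c + 5*y)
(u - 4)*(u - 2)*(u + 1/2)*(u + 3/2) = u^4 - 4*u^3 - 13*u^2/4 + 23*u/2 + 6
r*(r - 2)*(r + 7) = r^3 + 5*r^2 - 14*r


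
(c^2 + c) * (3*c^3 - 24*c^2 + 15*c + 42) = 3*c^5 - 21*c^4 - 9*c^3 + 57*c^2 + 42*c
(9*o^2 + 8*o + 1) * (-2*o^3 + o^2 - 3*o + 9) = -18*o^5 - 7*o^4 - 21*o^3 + 58*o^2 + 69*o + 9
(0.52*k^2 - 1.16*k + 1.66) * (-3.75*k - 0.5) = -1.95*k^3 + 4.09*k^2 - 5.645*k - 0.83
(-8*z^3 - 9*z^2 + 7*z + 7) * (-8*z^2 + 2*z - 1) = 64*z^5 + 56*z^4 - 66*z^3 - 33*z^2 + 7*z - 7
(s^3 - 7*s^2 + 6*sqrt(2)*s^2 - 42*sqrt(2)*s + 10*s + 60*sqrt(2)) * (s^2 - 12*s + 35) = s^5 - 19*s^4 + 6*sqrt(2)*s^4 - 114*sqrt(2)*s^3 + 129*s^3 - 365*s^2 + 774*sqrt(2)*s^2 - 2190*sqrt(2)*s + 350*s + 2100*sqrt(2)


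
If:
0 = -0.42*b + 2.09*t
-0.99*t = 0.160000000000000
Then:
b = -0.80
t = -0.16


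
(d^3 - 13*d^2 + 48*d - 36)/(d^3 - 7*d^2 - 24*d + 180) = (d - 1)/(d + 5)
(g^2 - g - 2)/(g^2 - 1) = (g - 2)/(g - 1)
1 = 1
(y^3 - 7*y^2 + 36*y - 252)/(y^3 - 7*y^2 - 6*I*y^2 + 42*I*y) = (y + 6*I)/y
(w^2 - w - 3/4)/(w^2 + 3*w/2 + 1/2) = (w - 3/2)/(w + 1)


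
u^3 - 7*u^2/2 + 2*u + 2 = (u - 2)^2*(u + 1/2)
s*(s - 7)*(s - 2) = s^3 - 9*s^2 + 14*s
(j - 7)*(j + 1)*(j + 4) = j^3 - 2*j^2 - 31*j - 28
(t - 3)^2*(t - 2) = t^3 - 8*t^2 + 21*t - 18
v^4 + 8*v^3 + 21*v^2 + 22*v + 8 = (v + 1)^2*(v + 2)*(v + 4)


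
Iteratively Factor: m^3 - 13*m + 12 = (m - 1)*(m^2 + m - 12) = (m - 3)*(m - 1)*(m + 4)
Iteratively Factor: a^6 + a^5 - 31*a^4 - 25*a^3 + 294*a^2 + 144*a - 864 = (a + 3)*(a^5 - 2*a^4 - 25*a^3 + 50*a^2 + 144*a - 288) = (a + 3)*(a + 4)*(a^4 - 6*a^3 - a^2 + 54*a - 72) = (a - 2)*(a + 3)*(a + 4)*(a^3 - 4*a^2 - 9*a + 36) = (a - 4)*(a - 2)*(a + 3)*(a + 4)*(a^2 - 9) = (a - 4)*(a - 2)*(a + 3)^2*(a + 4)*(a - 3)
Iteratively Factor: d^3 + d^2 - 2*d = (d - 1)*(d^2 + 2*d) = d*(d - 1)*(d + 2)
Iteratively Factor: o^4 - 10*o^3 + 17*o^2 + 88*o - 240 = (o - 4)*(o^3 - 6*o^2 - 7*o + 60) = (o - 5)*(o - 4)*(o^2 - o - 12) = (o - 5)*(o - 4)*(o + 3)*(o - 4)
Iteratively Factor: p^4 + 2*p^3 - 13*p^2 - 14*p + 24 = (p - 1)*(p^3 + 3*p^2 - 10*p - 24) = (p - 3)*(p - 1)*(p^2 + 6*p + 8) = (p - 3)*(p - 1)*(p + 2)*(p + 4)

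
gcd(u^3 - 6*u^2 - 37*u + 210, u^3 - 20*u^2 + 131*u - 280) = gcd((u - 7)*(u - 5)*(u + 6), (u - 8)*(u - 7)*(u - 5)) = u^2 - 12*u + 35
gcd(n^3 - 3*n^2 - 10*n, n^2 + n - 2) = n + 2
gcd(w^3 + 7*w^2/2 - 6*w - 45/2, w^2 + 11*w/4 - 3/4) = w + 3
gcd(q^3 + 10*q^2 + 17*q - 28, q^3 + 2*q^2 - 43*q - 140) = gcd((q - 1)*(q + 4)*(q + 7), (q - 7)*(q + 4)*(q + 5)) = q + 4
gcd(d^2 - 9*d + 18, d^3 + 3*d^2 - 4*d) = 1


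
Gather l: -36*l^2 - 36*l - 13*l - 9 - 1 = -36*l^2 - 49*l - 10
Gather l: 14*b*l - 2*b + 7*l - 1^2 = -2*b + l*(14*b + 7) - 1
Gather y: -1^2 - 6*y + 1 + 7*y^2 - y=7*y^2 - 7*y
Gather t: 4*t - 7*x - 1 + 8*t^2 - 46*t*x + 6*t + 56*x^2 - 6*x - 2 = 8*t^2 + t*(10 - 46*x) + 56*x^2 - 13*x - 3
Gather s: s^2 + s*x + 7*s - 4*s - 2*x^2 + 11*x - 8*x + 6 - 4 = s^2 + s*(x + 3) - 2*x^2 + 3*x + 2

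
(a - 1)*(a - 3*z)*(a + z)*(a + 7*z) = a^4 + 5*a^3*z - a^3 - 17*a^2*z^2 - 5*a^2*z - 21*a*z^3 + 17*a*z^2 + 21*z^3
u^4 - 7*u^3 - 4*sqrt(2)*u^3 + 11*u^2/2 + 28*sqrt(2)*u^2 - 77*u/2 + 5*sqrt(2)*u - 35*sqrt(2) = (u - 7)*(u - 5*sqrt(2)/2)*(u - 2*sqrt(2))*(u + sqrt(2)/2)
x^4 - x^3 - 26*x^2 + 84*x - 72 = (x - 3)*(x - 2)^2*(x + 6)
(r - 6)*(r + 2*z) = r^2 + 2*r*z - 6*r - 12*z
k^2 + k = k*(k + 1)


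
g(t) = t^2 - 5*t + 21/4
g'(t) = 2*t - 5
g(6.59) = 15.73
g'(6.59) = 8.18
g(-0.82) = 10.02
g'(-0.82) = -6.64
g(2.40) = -0.99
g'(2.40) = -0.20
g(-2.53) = 24.30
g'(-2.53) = -10.06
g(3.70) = 0.44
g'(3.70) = 2.40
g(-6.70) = 83.64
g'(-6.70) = -18.40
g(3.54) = 0.08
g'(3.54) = 2.08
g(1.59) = -0.17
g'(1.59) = -1.82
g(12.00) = 89.25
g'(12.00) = 19.00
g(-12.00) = 209.25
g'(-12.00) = -29.00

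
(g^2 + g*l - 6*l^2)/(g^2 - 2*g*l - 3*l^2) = (-g^2 - g*l + 6*l^2)/(-g^2 + 2*g*l + 3*l^2)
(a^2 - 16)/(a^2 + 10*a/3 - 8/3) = 3*(a - 4)/(3*a - 2)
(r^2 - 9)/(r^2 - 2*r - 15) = (r - 3)/(r - 5)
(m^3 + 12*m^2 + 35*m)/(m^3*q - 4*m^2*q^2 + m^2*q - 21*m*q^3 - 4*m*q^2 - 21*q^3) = m*(-m^2 - 12*m - 35)/(q*(-m^3 + 4*m^2*q - m^2 + 21*m*q^2 + 4*m*q + 21*q^2))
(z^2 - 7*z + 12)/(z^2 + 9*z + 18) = (z^2 - 7*z + 12)/(z^2 + 9*z + 18)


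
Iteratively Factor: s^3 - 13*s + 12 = (s - 1)*(s^2 + s - 12) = (s - 3)*(s - 1)*(s + 4)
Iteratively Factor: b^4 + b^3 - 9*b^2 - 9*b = (b + 3)*(b^3 - 2*b^2 - 3*b) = (b + 1)*(b + 3)*(b^2 - 3*b) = (b - 3)*(b + 1)*(b + 3)*(b)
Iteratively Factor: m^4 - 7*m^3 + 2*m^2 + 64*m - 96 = (m + 3)*(m^3 - 10*m^2 + 32*m - 32) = (m - 2)*(m + 3)*(m^2 - 8*m + 16) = (m - 4)*(m - 2)*(m + 3)*(m - 4)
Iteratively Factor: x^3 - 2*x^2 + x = (x)*(x^2 - 2*x + 1) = x*(x - 1)*(x - 1)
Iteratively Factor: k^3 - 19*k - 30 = (k + 3)*(k^2 - 3*k - 10) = (k + 2)*(k + 3)*(k - 5)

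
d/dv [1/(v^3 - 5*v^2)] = (10 - 3*v)/(v^3*(v - 5)^2)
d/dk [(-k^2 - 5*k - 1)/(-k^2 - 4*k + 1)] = (-k^2 - 4*k - 9)/(k^4 + 8*k^3 + 14*k^2 - 8*k + 1)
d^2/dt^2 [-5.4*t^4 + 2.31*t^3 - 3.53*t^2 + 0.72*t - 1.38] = -64.8*t^2 + 13.86*t - 7.06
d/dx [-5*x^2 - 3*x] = -10*x - 3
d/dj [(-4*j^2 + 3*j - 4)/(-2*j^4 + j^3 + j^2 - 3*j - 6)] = ((8*j - 3)*(2*j^4 - j^3 - j^2 + 3*j + 6) - (4*j^2 - 3*j + 4)*(8*j^3 - 3*j^2 - 2*j + 3))/(2*j^4 - j^3 - j^2 + 3*j + 6)^2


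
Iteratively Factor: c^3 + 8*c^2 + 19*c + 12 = (c + 3)*(c^2 + 5*c + 4) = (c + 3)*(c + 4)*(c + 1)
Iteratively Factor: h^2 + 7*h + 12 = (h + 4)*(h + 3)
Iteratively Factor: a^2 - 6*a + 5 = (a - 1)*(a - 5)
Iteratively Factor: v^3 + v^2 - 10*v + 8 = (v - 1)*(v^2 + 2*v - 8) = (v - 1)*(v + 4)*(v - 2)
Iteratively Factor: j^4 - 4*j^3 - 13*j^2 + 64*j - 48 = (j - 4)*(j^3 - 13*j + 12) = (j - 4)*(j - 1)*(j^2 + j - 12) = (j - 4)*(j - 3)*(j - 1)*(j + 4)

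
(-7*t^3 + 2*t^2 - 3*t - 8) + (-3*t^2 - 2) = -7*t^3 - t^2 - 3*t - 10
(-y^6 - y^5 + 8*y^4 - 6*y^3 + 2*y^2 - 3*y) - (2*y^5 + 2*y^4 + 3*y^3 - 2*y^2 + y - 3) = -y^6 - 3*y^5 + 6*y^4 - 9*y^3 + 4*y^2 - 4*y + 3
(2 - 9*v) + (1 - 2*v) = 3 - 11*v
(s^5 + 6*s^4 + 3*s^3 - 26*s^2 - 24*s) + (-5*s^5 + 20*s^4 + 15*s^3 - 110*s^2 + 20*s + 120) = -4*s^5 + 26*s^4 + 18*s^3 - 136*s^2 - 4*s + 120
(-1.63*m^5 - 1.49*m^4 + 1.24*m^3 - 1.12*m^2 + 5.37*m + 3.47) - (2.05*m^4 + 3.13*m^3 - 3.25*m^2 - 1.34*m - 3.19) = -1.63*m^5 - 3.54*m^4 - 1.89*m^3 + 2.13*m^2 + 6.71*m + 6.66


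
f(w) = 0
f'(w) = 0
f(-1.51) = 0.00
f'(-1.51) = 0.00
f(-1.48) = 0.00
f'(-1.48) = 0.00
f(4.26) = 0.00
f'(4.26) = 0.00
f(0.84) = 0.00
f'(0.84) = 0.00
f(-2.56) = 0.00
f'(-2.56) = 0.00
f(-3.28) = 0.00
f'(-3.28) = 0.00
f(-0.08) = 0.00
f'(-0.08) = 0.00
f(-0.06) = 0.00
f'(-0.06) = 0.00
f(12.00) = 0.00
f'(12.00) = 0.00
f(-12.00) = 0.00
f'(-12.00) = 0.00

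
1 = 1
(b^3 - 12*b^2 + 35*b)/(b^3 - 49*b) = (b - 5)/(b + 7)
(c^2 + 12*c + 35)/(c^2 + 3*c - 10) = (c + 7)/(c - 2)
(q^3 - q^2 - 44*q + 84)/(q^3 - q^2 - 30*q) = (q^2 + 5*q - 14)/(q*(q + 5))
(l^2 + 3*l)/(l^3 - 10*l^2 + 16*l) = (l + 3)/(l^2 - 10*l + 16)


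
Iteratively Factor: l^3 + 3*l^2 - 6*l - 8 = (l + 1)*(l^2 + 2*l - 8) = (l + 1)*(l + 4)*(l - 2)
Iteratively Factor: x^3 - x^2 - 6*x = (x - 3)*(x^2 + 2*x) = (x - 3)*(x + 2)*(x)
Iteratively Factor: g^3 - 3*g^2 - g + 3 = (g + 1)*(g^2 - 4*g + 3) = (g - 1)*(g + 1)*(g - 3)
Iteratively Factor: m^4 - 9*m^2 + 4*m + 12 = (m - 2)*(m^3 + 2*m^2 - 5*m - 6) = (m - 2)*(m + 1)*(m^2 + m - 6) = (m - 2)^2*(m + 1)*(m + 3)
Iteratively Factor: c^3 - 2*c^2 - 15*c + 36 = (c + 4)*(c^2 - 6*c + 9) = (c - 3)*(c + 4)*(c - 3)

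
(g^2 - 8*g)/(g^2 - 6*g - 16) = g/(g + 2)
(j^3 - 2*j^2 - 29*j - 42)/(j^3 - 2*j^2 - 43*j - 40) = (-j^3 + 2*j^2 + 29*j + 42)/(-j^3 + 2*j^2 + 43*j + 40)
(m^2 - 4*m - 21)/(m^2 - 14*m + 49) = (m + 3)/(m - 7)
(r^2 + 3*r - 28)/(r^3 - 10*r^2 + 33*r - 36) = (r + 7)/(r^2 - 6*r + 9)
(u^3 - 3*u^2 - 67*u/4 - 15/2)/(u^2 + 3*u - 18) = (4*u^3 - 12*u^2 - 67*u - 30)/(4*(u^2 + 3*u - 18))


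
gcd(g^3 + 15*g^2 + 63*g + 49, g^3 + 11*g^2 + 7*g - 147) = g^2 + 14*g + 49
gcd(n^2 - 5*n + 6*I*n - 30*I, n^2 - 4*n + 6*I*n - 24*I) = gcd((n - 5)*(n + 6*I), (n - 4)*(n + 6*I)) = n + 6*I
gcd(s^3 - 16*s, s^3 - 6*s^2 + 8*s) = s^2 - 4*s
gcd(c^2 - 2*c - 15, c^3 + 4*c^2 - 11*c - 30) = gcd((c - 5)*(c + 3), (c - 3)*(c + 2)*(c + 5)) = 1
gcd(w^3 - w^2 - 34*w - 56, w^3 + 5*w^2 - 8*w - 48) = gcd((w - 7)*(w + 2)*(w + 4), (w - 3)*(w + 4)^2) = w + 4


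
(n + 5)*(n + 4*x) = n^2 + 4*n*x + 5*n + 20*x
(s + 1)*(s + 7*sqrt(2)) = s^2 + s + 7*sqrt(2)*s + 7*sqrt(2)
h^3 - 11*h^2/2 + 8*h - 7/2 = (h - 7/2)*(h - 1)^2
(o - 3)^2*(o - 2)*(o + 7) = o^4 - o^3 - 35*o^2 + 129*o - 126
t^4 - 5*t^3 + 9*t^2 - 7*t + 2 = (t - 2)*(t - 1)^3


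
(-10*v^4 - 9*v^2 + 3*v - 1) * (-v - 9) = 10*v^5 + 90*v^4 + 9*v^3 + 78*v^2 - 26*v + 9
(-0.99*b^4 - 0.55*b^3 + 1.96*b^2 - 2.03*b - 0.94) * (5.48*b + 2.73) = -5.4252*b^5 - 5.7167*b^4 + 9.2393*b^3 - 5.7736*b^2 - 10.6931*b - 2.5662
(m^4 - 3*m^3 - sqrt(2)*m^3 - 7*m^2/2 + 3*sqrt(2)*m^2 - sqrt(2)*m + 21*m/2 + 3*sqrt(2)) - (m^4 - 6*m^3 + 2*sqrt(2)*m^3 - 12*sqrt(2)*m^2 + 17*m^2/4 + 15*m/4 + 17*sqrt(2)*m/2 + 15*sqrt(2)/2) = -3*sqrt(2)*m^3 + 3*m^3 - 31*m^2/4 + 15*sqrt(2)*m^2 - 19*sqrt(2)*m/2 + 27*m/4 - 9*sqrt(2)/2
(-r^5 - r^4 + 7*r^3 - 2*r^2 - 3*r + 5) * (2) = -2*r^5 - 2*r^4 + 14*r^3 - 4*r^2 - 6*r + 10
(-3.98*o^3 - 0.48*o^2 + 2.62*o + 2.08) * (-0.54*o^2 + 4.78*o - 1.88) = 2.1492*o^5 - 18.7652*o^4 + 3.7732*o^3 + 12.3028*o^2 + 5.0168*o - 3.9104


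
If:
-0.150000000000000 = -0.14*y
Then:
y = 1.07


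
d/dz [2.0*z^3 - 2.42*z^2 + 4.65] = z*(6.0*z - 4.84)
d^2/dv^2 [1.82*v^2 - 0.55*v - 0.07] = 3.64000000000000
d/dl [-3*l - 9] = -3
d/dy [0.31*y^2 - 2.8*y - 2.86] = 0.62*y - 2.8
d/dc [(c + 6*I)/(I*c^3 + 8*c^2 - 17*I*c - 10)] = 2*(I*c^3 - 5*c^2 + 48*I*c + 56)/(c^6 - 16*I*c^5 - 98*c^4 + 292*I*c^3 + 449*c^2 - 340*I*c - 100)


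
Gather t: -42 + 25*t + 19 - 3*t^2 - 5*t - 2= -3*t^2 + 20*t - 25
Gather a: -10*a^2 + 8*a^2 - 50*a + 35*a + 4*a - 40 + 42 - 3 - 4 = -2*a^2 - 11*a - 5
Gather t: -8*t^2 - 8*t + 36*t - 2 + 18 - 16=-8*t^2 + 28*t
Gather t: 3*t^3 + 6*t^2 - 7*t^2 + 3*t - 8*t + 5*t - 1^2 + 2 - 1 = 3*t^3 - t^2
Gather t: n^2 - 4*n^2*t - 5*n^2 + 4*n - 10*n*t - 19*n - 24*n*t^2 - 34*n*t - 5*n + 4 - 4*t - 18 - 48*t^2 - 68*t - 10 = -4*n^2 - 20*n + t^2*(-24*n - 48) + t*(-4*n^2 - 44*n - 72) - 24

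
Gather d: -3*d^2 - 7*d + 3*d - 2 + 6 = -3*d^2 - 4*d + 4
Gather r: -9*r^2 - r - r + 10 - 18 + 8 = -9*r^2 - 2*r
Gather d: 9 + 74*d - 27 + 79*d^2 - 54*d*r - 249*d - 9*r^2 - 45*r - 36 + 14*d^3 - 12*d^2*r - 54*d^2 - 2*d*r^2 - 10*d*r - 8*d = 14*d^3 + d^2*(25 - 12*r) + d*(-2*r^2 - 64*r - 183) - 9*r^2 - 45*r - 54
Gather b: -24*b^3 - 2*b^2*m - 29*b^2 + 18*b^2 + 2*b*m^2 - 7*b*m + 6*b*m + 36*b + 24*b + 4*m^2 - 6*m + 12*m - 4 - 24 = -24*b^3 + b^2*(-2*m - 11) + b*(2*m^2 - m + 60) + 4*m^2 + 6*m - 28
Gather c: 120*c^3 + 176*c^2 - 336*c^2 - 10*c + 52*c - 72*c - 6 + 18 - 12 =120*c^3 - 160*c^2 - 30*c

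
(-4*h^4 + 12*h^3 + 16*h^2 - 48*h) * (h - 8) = -4*h^5 + 44*h^4 - 80*h^3 - 176*h^2 + 384*h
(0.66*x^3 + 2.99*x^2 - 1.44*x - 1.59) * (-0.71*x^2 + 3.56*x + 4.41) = -0.4686*x^5 + 0.2267*x^4 + 14.5774*x^3 + 9.1884*x^2 - 12.0108*x - 7.0119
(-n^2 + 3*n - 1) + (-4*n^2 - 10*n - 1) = -5*n^2 - 7*n - 2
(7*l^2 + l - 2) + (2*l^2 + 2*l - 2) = 9*l^2 + 3*l - 4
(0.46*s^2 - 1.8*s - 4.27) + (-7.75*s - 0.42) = 0.46*s^2 - 9.55*s - 4.69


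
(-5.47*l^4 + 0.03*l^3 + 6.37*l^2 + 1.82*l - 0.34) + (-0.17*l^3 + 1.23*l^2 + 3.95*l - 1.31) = -5.47*l^4 - 0.14*l^3 + 7.6*l^2 + 5.77*l - 1.65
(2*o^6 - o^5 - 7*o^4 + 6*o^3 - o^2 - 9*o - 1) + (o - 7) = 2*o^6 - o^5 - 7*o^4 + 6*o^3 - o^2 - 8*o - 8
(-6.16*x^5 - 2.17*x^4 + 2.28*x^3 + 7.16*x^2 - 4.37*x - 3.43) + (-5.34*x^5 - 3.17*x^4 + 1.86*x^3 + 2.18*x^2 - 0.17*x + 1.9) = -11.5*x^5 - 5.34*x^4 + 4.14*x^3 + 9.34*x^2 - 4.54*x - 1.53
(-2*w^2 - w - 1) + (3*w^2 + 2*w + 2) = w^2 + w + 1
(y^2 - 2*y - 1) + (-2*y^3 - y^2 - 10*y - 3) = -2*y^3 - 12*y - 4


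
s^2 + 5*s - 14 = (s - 2)*(s + 7)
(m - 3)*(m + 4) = m^2 + m - 12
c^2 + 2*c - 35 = (c - 5)*(c + 7)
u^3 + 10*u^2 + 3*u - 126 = (u - 3)*(u + 6)*(u + 7)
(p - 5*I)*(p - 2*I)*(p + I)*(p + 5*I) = p^4 - I*p^3 + 27*p^2 - 25*I*p + 50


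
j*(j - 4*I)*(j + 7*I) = j^3 + 3*I*j^2 + 28*j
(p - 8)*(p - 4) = p^2 - 12*p + 32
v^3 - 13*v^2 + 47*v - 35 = (v - 7)*(v - 5)*(v - 1)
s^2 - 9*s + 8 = (s - 8)*(s - 1)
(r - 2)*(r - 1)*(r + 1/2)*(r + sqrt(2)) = r^4 - 5*r^3/2 + sqrt(2)*r^3 - 5*sqrt(2)*r^2/2 + r^2/2 + sqrt(2)*r/2 + r + sqrt(2)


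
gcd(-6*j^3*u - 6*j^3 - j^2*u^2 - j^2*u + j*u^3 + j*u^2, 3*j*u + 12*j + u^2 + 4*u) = 1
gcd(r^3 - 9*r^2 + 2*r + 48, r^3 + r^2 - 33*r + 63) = r - 3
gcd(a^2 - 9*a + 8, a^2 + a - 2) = a - 1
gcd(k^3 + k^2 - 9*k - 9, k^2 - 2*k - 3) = k^2 - 2*k - 3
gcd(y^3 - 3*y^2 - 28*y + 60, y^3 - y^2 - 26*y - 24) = y - 6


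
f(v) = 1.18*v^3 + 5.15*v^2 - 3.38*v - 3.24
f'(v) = 3.54*v^2 + 10.3*v - 3.38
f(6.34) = 483.05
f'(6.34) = 204.21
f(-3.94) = 17.85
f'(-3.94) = 10.99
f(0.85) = -1.67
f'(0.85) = 7.93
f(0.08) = -3.48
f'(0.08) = -2.53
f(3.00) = 64.83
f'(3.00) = 59.38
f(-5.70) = -35.18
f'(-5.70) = 52.92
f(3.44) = 94.11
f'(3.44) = 73.94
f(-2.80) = 20.70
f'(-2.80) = -4.47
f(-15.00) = -2776.29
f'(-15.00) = 638.62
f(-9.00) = -415.89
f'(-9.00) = 190.66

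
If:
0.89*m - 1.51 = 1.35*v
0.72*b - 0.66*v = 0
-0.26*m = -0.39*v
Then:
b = -92.28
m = -151.00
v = -100.67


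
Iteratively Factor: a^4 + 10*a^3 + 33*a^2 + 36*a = (a + 4)*(a^3 + 6*a^2 + 9*a) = (a + 3)*(a + 4)*(a^2 + 3*a) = (a + 3)^2*(a + 4)*(a)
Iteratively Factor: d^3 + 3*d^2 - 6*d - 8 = (d - 2)*(d^2 + 5*d + 4) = (d - 2)*(d + 4)*(d + 1)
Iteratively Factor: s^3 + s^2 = (s)*(s^2 + s) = s*(s + 1)*(s)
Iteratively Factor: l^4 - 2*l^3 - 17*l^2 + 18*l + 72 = (l - 3)*(l^3 + l^2 - 14*l - 24) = (l - 4)*(l - 3)*(l^2 + 5*l + 6) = (l - 4)*(l - 3)*(l + 3)*(l + 2)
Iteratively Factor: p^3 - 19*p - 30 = (p + 3)*(p^2 - 3*p - 10) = (p - 5)*(p + 3)*(p + 2)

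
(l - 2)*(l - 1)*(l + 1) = l^3 - 2*l^2 - l + 2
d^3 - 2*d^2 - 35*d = d*(d - 7)*(d + 5)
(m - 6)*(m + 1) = m^2 - 5*m - 6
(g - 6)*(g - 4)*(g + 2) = g^3 - 8*g^2 + 4*g + 48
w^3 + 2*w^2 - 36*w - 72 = (w - 6)*(w + 2)*(w + 6)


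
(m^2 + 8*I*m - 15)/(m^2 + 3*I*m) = (m + 5*I)/m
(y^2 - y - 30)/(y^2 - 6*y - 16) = (-y^2 + y + 30)/(-y^2 + 6*y + 16)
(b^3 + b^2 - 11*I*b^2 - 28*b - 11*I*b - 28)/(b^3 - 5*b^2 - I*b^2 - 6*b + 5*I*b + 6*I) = (b^2 - 11*I*b - 28)/(b^2 - b*(6 + I) + 6*I)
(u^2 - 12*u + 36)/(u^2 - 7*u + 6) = (u - 6)/(u - 1)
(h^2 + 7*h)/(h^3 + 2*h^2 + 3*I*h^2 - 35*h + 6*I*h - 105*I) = h/(h^2 + h*(-5 + 3*I) - 15*I)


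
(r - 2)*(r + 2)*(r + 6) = r^3 + 6*r^2 - 4*r - 24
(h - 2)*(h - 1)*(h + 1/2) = h^3 - 5*h^2/2 + h/2 + 1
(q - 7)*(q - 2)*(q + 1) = q^3 - 8*q^2 + 5*q + 14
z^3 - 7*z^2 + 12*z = z*(z - 4)*(z - 3)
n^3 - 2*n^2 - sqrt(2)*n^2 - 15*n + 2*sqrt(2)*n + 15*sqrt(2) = (n - 5)*(n + 3)*(n - sqrt(2))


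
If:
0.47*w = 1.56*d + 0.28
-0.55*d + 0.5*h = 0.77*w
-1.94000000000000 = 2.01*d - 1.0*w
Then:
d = 1.03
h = 7.30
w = 4.00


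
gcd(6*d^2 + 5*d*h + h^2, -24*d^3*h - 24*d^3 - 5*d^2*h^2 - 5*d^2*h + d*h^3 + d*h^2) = 3*d + h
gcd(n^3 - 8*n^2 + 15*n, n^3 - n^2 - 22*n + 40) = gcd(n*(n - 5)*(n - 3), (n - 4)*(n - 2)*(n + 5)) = 1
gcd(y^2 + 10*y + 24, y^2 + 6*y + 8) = y + 4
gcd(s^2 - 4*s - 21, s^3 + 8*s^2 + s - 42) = s + 3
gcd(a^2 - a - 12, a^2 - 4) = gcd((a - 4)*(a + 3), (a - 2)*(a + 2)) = 1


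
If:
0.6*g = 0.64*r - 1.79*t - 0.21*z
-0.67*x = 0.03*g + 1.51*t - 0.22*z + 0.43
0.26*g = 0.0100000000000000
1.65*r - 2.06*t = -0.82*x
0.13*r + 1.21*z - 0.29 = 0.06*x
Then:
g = 0.04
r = 2.25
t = 0.81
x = -2.51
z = -0.13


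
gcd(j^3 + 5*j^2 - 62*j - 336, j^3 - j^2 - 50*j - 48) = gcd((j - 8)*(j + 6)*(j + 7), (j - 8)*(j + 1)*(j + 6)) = j^2 - 2*j - 48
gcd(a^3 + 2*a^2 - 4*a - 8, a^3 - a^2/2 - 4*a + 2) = a^2 - 4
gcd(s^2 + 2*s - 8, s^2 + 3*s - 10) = s - 2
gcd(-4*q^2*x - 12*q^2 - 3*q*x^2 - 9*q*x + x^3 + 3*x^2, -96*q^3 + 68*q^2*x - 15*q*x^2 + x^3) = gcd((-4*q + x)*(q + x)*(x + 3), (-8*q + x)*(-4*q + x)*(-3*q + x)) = -4*q + x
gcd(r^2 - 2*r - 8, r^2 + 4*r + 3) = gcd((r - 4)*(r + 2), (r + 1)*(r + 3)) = 1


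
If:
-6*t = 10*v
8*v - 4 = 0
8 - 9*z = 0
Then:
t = -5/6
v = 1/2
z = 8/9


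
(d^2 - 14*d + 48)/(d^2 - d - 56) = (d - 6)/(d + 7)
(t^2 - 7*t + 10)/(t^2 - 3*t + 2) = (t - 5)/(t - 1)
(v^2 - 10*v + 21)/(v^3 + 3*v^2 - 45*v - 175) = (v - 3)/(v^2 + 10*v + 25)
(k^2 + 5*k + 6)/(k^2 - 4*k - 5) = (k^2 + 5*k + 6)/(k^2 - 4*k - 5)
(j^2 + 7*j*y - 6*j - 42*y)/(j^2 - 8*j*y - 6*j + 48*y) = (-j - 7*y)/(-j + 8*y)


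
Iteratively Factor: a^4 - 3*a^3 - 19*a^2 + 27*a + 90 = (a - 5)*(a^3 + 2*a^2 - 9*a - 18) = (a - 5)*(a + 2)*(a^2 - 9) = (a - 5)*(a + 2)*(a + 3)*(a - 3)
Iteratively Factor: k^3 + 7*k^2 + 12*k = (k + 4)*(k^2 + 3*k) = k*(k + 4)*(k + 3)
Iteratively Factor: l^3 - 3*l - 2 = (l + 1)*(l^2 - l - 2) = (l - 2)*(l + 1)*(l + 1)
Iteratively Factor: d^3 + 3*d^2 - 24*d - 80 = (d + 4)*(d^2 - d - 20) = (d + 4)^2*(d - 5)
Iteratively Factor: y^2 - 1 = (y + 1)*(y - 1)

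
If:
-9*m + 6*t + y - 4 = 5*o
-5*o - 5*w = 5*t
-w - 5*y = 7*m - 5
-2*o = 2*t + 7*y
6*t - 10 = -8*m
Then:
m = 643/992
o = -985/992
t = 199/248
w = 189/992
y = 27/496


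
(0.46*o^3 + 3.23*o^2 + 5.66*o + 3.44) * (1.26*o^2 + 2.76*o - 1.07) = 0.5796*o^5 + 5.3394*o^4 + 15.5542*o^3 + 16.4999*o^2 + 3.4382*o - 3.6808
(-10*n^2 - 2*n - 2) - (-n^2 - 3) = -9*n^2 - 2*n + 1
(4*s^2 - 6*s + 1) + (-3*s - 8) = 4*s^2 - 9*s - 7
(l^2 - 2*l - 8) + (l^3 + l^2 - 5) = l^3 + 2*l^2 - 2*l - 13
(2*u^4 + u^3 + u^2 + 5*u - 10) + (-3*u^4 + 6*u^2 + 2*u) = -u^4 + u^3 + 7*u^2 + 7*u - 10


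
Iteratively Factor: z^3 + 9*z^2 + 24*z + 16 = (z + 4)*(z^2 + 5*z + 4) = (z + 1)*(z + 4)*(z + 4)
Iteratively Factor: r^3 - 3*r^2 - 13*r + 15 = (r - 5)*(r^2 + 2*r - 3) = (r - 5)*(r + 3)*(r - 1)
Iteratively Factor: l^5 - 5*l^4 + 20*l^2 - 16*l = (l)*(l^4 - 5*l^3 + 20*l - 16) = l*(l - 4)*(l^3 - l^2 - 4*l + 4) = l*(l - 4)*(l + 2)*(l^2 - 3*l + 2) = l*(l - 4)*(l - 1)*(l + 2)*(l - 2)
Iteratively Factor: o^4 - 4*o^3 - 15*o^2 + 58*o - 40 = (o - 1)*(o^3 - 3*o^2 - 18*o + 40) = (o - 2)*(o - 1)*(o^2 - o - 20) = (o - 2)*(o - 1)*(o + 4)*(o - 5)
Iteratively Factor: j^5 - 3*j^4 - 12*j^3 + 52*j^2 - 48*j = (j - 2)*(j^4 - j^3 - 14*j^2 + 24*j) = j*(j - 2)*(j^3 - j^2 - 14*j + 24) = j*(j - 2)^2*(j^2 + j - 12) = j*(j - 3)*(j - 2)^2*(j + 4)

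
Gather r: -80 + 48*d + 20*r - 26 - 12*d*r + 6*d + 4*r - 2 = 54*d + r*(24 - 12*d) - 108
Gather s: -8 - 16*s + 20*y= -16*s + 20*y - 8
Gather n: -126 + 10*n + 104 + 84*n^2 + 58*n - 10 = 84*n^2 + 68*n - 32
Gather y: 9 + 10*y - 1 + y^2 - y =y^2 + 9*y + 8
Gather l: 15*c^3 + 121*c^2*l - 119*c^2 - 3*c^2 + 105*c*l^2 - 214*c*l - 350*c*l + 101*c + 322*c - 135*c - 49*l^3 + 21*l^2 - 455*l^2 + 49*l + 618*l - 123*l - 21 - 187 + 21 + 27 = 15*c^3 - 122*c^2 + 288*c - 49*l^3 + l^2*(105*c - 434) + l*(121*c^2 - 564*c + 544) - 160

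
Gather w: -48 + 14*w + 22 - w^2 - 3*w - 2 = -w^2 + 11*w - 28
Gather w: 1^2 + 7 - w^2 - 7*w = -w^2 - 7*w + 8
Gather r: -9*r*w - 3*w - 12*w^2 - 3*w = -9*r*w - 12*w^2 - 6*w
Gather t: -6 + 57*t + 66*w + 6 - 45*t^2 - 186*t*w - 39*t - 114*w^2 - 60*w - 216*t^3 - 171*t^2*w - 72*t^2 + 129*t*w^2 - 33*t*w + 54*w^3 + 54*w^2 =-216*t^3 + t^2*(-171*w - 117) + t*(129*w^2 - 219*w + 18) + 54*w^3 - 60*w^2 + 6*w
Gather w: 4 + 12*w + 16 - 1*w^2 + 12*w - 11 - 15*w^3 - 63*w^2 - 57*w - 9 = -15*w^3 - 64*w^2 - 33*w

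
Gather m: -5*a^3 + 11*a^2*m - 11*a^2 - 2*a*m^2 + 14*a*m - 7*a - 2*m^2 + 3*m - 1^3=-5*a^3 - 11*a^2 - 7*a + m^2*(-2*a - 2) + m*(11*a^2 + 14*a + 3) - 1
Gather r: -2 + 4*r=4*r - 2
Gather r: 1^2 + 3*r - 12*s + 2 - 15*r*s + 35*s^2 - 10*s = r*(3 - 15*s) + 35*s^2 - 22*s + 3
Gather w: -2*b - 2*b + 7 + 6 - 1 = 12 - 4*b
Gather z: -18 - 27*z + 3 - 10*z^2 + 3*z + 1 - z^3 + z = -z^3 - 10*z^2 - 23*z - 14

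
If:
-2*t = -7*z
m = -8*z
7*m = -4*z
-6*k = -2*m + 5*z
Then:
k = 0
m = 0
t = 0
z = 0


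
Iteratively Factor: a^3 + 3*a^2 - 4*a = (a)*(a^2 + 3*a - 4) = a*(a + 4)*(a - 1)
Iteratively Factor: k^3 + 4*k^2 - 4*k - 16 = (k + 4)*(k^2 - 4) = (k - 2)*(k + 4)*(k + 2)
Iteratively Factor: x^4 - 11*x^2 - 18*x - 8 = (x + 2)*(x^3 - 2*x^2 - 7*x - 4) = (x - 4)*(x + 2)*(x^2 + 2*x + 1) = (x - 4)*(x + 1)*(x + 2)*(x + 1)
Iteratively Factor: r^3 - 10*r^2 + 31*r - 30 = (r - 3)*(r^2 - 7*r + 10) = (r - 3)*(r - 2)*(r - 5)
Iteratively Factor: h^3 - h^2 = (h - 1)*(h^2) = h*(h - 1)*(h)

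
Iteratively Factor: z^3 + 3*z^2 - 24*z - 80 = (z + 4)*(z^2 - z - 20) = (z - 5)*(z + 4)*(z + 4)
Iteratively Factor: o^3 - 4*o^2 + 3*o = (o - 3)*(o^2 - o) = (o - 3)*(o - 1)*(o)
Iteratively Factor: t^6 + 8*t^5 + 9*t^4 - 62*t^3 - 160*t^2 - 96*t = (t + 1)*(t^5 + 7*t^4 + 2*t^3 - 64*t^2 - 96*t) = (t - 3)*(t + 1)*(t^4 + 10*t^3 + 32*t^2 + 32*t) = (t - 3)*(t + 1)*(t + 4)*(t^3 + 6*t^2 + 8*t) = (t - 3)*(t + 1)*(t + 2)*(t + 4)*(t^2 + 4*t) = (t - 3)*(t + 1)*(t + 2)*(t + 4)^2*(t)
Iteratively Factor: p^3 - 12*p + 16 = (p - 2)*(p^2 + 2*p - 8) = (p - 2)^2*(p + 4)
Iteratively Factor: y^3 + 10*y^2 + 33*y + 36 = (y + 4)*(y^2 + 6*y + 9) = (y + 3)*(y + 4)*(y + 3)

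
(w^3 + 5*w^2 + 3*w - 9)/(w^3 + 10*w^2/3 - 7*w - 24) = 3*(w - 1)/(3*w - 8)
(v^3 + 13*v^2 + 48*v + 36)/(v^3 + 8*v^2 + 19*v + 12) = (v^2 + 12*v + 36)/(v^2 + 7*v + 12)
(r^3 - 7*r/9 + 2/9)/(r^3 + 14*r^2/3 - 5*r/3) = (3*r^2 + r - 2)/(3*r*(r + 5))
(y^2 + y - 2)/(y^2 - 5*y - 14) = (y - 1)/(y - 7)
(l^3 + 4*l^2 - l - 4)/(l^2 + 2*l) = (l^3 + 4*l^2 - l - 4)/(l*(l + 2))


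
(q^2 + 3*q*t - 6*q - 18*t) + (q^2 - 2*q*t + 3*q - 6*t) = 2*q^2 + q*t - 3*q - 24*t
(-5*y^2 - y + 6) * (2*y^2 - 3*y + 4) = -10*y^4 + 13*y^3 - 5*y^2 - 22*y + 24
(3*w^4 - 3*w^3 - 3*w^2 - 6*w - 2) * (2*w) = 6*w^5 - 6*w^4 - 6*w^3 - 12*w^2 - 4*w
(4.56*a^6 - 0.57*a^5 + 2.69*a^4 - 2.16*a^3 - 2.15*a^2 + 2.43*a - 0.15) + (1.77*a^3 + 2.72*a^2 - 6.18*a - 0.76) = 4.56*a^6 - 0.57*a^5 + 2.69*a^4 - 0.39*a^3 + 0.57*a^2 - 3.75*a - 0.91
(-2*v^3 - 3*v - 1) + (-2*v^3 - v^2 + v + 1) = -4*v^3 - v^2 - 2*v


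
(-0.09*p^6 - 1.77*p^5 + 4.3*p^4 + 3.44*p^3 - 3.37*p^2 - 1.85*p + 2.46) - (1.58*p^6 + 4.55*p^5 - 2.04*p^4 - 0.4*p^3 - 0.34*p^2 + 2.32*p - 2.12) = -1.67*p^6 - 6.32*p^5 + 6.34*p^4 + 3.84*p^3 - 3.03*p^2 - 4.17*p + 4.58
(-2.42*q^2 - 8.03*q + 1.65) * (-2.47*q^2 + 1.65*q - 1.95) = 5.9774*q^4 + 15.8411*q^3 - 12.606*q^2 + 18.381*q - 3.2175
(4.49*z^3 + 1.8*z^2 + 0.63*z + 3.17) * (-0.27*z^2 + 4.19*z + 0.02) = -1.2123*z^5 + 18.3271*z^4 + 7.4617*z^3 + 1.8198*z^2 + 13.2949*z + 0.0634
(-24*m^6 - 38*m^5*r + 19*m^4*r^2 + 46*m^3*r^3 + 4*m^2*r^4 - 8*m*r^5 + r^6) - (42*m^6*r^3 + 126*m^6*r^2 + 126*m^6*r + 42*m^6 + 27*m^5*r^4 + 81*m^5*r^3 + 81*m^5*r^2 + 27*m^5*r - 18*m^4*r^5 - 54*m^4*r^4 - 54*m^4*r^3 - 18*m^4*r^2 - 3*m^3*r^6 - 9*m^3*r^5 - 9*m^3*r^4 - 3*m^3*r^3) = -42*m^6*r^3 - 126*m^6*r^2 - 126*m^6*r - 66*m^6 - 27*m^5*r^4 - 81*m^5*r^3 - 81*m^5*r^2 - 65*m^5*r + 18*m^4*r^5 + 54*m^4*r^4 + 54*m^4*r^3 + 37*m^4*r^2 + 3*m^3*r^6 + 9*m^3*r^5 + 9*m^3*r^4 + 49*m^3*r^3 + 4*m^2*r^4 - 8*m*r^5 + r^6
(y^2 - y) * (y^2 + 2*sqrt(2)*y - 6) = y^4 - y^3 + 2*sqrt(2)*y^3 - 6*y^2 - 2*sqrt(2)*y^2 + 6*y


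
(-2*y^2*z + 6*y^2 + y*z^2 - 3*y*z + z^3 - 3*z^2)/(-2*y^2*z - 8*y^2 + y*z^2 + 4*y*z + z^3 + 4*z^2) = (z - 3)/(z + 4)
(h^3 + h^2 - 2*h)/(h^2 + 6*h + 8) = h*(h - 1)/(h + 4)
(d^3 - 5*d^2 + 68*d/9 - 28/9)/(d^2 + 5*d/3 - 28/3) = (3*d^2 - 8*d + 4)/(3*(d + 4))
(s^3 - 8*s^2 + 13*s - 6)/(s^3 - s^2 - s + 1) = (s - 6)/(s + 1)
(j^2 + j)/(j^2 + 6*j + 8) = j*(j + 1)/(j^2 + 6*j + 8)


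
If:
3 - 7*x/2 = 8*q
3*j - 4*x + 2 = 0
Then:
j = 4*x/3 - 2/3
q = 3/8 - 7*x/16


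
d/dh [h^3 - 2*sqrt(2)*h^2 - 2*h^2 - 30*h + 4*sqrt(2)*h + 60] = 3*h^2 - 4*sqrt(2)*h - 4*h - 30 + 4*sqrt(2)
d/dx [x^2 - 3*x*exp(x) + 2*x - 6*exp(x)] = -3*x*exp(x) + 2*x - 9*exp(x) + 2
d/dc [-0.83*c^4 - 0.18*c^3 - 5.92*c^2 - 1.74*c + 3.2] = -3.32*c^3 - 0.54*c^2 - 11.84*c - 1.74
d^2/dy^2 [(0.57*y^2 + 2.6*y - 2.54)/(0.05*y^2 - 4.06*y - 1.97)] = (1.73472347597681e-18*y^4 + 0.24442*y^3 + 0.298770000000001*y^2 + 4.63031999999997*y - 121.403482)/(0.000125*y^6 - 0.03045*y^5 + 2.457765*y^4 - 64.523956*y^3 - 96.835941*y^2 - 47.269362*y - 7.645373)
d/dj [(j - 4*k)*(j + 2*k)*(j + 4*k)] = 3*j^2 + 4*j*k - 16*k^2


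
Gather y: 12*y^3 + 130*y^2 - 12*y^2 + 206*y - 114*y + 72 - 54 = 12*y^3 + 118*y^2 + 92*y + 18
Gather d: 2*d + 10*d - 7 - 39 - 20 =12*d - 66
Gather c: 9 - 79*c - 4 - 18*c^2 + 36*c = -18*c^2 - 43*c + 5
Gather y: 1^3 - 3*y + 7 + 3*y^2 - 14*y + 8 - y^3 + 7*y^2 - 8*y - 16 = -y^3 + 10*y^2 - 25*y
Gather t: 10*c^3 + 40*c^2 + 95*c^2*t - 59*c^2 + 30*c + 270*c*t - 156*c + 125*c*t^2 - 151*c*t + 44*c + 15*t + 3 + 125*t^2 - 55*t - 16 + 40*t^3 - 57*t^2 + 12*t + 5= 10*c^3 - 19*c^2 - 82*c + 40*t^3 + t^2*(125*c + 68) + t*(95*c^2 + 119*c - 28) - 8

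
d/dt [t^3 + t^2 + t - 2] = 3*t^2 + 2*t + 1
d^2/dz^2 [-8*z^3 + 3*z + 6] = -48*z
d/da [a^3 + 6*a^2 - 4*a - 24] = 3*a^2 + 12*a - 4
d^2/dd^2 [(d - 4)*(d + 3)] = 2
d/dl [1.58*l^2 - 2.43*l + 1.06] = 3.16*l - 2.43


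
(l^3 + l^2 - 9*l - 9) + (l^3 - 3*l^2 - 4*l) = 2*l^3 - 2*l^2 - 13*l - 9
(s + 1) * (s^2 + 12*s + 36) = s^3 + 13*s^2 + 48*s + 36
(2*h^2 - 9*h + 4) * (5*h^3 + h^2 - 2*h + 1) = 10*h^5 - 43*h^4 + 7*h^3 + 24*h^2 - 17*h + 4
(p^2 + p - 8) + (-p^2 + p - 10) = 2*p - 18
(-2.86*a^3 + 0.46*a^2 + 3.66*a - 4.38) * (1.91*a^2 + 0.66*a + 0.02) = -5.4626*a^5 - 1.009*a^4 + 7.237*a^3 - 5.941*a^2 - 2.8176*a - 0.0876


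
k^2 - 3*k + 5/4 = (k - 5/2)*(k - 1/2)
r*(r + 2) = r^2 + 2*r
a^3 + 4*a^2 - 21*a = a*(a - 3)*(a + 7)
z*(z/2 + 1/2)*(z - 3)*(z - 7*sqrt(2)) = z^4/2 - 7*sqrt(2)*z^3/2 - z^3 - 3*z^2/2 + 7*sqrt(2)*z^2 + 21*sqrt(2)*z/2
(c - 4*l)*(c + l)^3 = c^4 - c^3*l - 9*c^2*l^2 - 11*c*l^3 - 4*l^4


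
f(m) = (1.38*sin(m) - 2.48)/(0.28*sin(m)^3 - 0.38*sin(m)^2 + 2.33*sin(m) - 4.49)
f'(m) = (1.38*sin(m) - 2.48)*(-0.84*sin(m)^2*cos(m) + 0.76*sin(m)*cos(m) - 2.33*cos(m))/(0.28*sin(m)^3 - 0.38*sin(m)^2 + 2.33*sin(m) - 4.49)^2 + 1.38*cos(m)/(0.28*sin(m)^3 - 0.38*sin(m)^2 + 2.33*sin(m) - 4.49)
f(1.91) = 0.49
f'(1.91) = 0.03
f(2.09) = 0.50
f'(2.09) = 0.04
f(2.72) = 0.53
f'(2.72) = 0.06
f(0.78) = 0.51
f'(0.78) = -0.06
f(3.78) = 0.54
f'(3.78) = -0.04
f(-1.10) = 0.52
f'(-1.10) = 0.04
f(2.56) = 0.53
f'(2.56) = 0.06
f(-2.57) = 0.55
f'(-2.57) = -0.04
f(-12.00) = 0.53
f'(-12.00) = -0.06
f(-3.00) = 0.55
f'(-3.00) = 0.00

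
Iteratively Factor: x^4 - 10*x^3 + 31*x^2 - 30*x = (x - 3)*(x^3 - 7*x^2 + 10*x) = (x - 3)*(x - 2)*(x^2 - 5*x) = x*(x - 3)*(x - 2)*(x - 5)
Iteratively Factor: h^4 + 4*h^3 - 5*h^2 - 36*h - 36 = (h + 3)*(h^3 + h^2 - 8*h - 12) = (h - 3)*(h + 3)*(h^2 + 4*h + 4) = (h - 3)*(h + 2)*(h + 3)*(h + 2)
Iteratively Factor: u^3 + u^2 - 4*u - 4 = (u + 2)*(u^2 - u - 2) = (u + 1)*(u + 2)*(u - 2)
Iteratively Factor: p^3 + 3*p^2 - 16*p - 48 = (p - 4)*(p^2 + 7*p + 12) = (p - 4)*(p + 4)*(p + 3)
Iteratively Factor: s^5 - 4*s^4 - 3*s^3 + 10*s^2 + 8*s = (s)*(s^4 - 4*s^3 - 3*s^2 + 10*s + 8) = s*(s - 2)*(s^3 - 2*s^2 - 7*s - 4) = s*(s - 4)*(s - 2)*(s^2 + 2*s + 1) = s*(s - 4)*(s - 2)*(s + 1)*(s + 1)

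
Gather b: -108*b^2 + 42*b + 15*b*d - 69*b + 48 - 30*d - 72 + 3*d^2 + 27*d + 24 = -108*b^2 + b*(15*d - 27) + 3*d^2 - 3*d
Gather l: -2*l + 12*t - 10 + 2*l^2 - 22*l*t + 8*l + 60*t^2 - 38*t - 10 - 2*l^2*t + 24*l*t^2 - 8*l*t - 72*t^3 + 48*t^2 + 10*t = l^2*(2 - 2*t) + l*(24*t^2 - 30*t + 6) - 72*t^3 + 108*t^2 - 16*t - 20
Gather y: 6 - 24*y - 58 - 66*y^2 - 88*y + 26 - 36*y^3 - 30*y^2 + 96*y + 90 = -36*y^3 - 96*y^2 - 16*y + 64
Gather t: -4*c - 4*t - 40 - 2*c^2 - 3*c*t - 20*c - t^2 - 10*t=-2*c^2 - 24*c - t^2 + t*(-3*c - 14) - 40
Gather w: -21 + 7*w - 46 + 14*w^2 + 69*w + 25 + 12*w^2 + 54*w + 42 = 26*w^2 + 130*w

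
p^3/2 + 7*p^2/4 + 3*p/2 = p*(p/2 + 1)*(p + 3/2)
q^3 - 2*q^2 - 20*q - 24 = (q - 6)*(q + 2)^2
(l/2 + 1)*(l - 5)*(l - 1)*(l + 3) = l^4/2 - l^3/2 - 19*l^2/2 - 11*l/2 + 15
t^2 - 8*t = t*(t - 8)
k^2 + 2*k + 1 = (k + 1)^2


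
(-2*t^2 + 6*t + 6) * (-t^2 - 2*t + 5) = 2*t^4 - 2*t^3 - 28*t^2 + 18*t + 30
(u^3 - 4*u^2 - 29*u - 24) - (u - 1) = u^3 - 4*u^2 - 30*u - 23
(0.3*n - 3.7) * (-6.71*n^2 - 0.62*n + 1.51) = -2.013*n^3 + 24.641*n^2 + 2.747*n - 5.587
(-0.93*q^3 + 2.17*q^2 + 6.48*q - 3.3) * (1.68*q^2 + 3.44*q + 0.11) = -1.5624*q^5 + 0.4464*q^4 + 18.2489*q^3 + 16.9859*q^2 - 10.6392*q - 0.363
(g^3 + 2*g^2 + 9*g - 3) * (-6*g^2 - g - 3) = -6*g^5 - 13*g^4 - 59*g^3 + 3*g^2 - 24*g + 9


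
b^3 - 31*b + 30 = (b - 5)*(b - 1)*(b + 6)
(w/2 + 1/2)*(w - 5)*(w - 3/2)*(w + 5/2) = w^4/2 - 3*w^3/2 - 51*w^2/8 + 5*w + 75/8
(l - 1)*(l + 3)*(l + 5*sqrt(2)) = l^3 + 2*l^2 + 5*sqrt(2)*l^2 - 3*l + 10*sqrt(2)*l - 15*sqrt(2)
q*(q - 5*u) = q^2 - 5*q*u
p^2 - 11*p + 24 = (p - 8)*(p - 3)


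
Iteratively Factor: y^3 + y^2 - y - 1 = (y + 1)*(y^2 - 1) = (y + 1)^2*(y - 1)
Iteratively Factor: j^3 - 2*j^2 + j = (j - 1)*(j^2 - j) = j*(j - 1)*(j - 1)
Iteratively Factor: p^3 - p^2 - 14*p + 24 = (p + 4)*(p^2 - 5*p + 6) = (p - 2)*(p + 4)*(p - 3)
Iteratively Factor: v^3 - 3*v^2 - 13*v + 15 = (v - 1)*(v^2 - 2*v - 15) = (v - 5)*(v - 1)*(v + 3)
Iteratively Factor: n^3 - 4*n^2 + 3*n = (n)*(n^2 - 4*n + 3) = n*(n - 3)*(n - 1)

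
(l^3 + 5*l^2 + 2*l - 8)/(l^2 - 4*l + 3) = (l^2 + 6*l + 8)/(l - 3)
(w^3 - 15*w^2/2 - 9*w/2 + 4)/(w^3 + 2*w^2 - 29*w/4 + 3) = 2*(w^2 - 7*w - 8)/(2*w^2 + 5*w - 12)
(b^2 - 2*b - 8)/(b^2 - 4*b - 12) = (b - 4)/(b - 6)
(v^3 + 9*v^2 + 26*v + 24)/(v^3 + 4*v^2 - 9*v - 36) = (v + 2)/(v - 3)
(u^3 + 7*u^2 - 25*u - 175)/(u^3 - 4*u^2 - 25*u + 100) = (u + 7)/(u - 4)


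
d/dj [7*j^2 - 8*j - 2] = 14*j - 8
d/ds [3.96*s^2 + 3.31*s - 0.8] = 7.92*s + 3.31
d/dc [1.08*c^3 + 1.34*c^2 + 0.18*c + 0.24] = 3.24*c^2 + 2.68*c + 0.18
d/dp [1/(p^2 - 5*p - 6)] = (5 - 2*p)/(-p^2 + 5*p + 6)^2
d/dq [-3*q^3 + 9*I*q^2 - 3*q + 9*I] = -9*q^2 + 18*I*q - 3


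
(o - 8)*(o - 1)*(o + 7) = o^3 - 2*o^2 - 55*o + 56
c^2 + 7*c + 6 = (c + 1)*(c + 6)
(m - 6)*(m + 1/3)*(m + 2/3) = m^3 - 5*m^2 - 52*m/9 - 4/3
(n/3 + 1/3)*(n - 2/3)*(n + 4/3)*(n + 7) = n^4/3 + 26*n^3/9 + 103*n^2/27 - 22*n/27 - 56/27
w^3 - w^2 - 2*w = w*(w - 2)*(w + 1)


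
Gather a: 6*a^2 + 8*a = 6*a^2 + 8*a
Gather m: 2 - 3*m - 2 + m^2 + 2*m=m^2 - m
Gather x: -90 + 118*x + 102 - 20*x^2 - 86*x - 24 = -20*x^2 + 32*x - 12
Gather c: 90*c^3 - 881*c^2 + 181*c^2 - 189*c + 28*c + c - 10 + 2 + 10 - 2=90*c^3 - 700*c^2 - 160*c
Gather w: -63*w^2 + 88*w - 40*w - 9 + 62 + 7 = -63*w^2 + 48*w + 60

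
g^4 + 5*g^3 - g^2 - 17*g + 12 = (g - 1)^2*(g + 3)*(g + 4)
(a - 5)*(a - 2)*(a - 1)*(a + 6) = a^4 - 2*a^3 - 31*a^2 + 92*a - 60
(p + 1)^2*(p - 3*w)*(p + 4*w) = p^4 + p^3*w + 2*p^3 - 12*p^2*w^2 + 2*p^2*w + p^2 - 24*p*w^2 + p*w - 12*w^2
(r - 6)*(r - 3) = r^2 - 9*r + 18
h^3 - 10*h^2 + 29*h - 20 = (h - 5)*(h - 4)*(h - 1)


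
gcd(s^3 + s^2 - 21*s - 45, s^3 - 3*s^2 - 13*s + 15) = s^2 - 2*s - 15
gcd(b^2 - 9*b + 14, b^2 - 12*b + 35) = b - 7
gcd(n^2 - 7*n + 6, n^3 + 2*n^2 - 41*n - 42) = n - 6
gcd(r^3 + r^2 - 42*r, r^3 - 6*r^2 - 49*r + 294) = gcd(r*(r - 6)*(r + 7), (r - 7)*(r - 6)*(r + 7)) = r^2 + r - 42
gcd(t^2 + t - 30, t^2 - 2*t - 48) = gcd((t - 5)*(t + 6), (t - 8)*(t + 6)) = t + 6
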